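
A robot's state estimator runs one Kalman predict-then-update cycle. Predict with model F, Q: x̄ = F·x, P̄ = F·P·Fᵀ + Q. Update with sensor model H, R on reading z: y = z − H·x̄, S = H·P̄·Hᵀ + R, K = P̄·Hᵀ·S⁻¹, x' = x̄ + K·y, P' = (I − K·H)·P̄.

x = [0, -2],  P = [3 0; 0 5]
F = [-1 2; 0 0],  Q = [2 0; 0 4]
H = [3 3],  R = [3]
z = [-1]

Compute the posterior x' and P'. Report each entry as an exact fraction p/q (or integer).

x̄ = F·x = [-4, 0]
P̄ = F·P·Fᵀ + Q = [25 0; 0 4]
y = z − H·x̄ = [11]
S = H·P̄·Hᵀ + R = [264]
K = P̄·Hᵀ·S⁻¹ = [25/88; 1/22]
x' = x̄ + K·y = [-7/8, 1/2]
P' = (I − K·H)·P̄ = [325/88 -75/22; -75/22 38/11]

x' = [-7/8, 1/2]
P' = [325/88 -75/22; -75/22 38/11]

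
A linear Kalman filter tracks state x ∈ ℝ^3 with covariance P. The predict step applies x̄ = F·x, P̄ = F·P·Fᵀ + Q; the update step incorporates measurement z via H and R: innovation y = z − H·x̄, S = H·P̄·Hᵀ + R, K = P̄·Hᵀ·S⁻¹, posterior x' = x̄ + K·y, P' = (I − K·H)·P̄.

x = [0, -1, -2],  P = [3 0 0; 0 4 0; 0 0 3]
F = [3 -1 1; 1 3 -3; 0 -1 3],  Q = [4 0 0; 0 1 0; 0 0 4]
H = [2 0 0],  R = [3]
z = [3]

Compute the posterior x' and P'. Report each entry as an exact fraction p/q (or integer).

x' = [45/31, 69/31, -129/31]
P' = [114/155 -36/155 39/155; -36/155 9809/155 -5421/155; 39/155 -5421/155 4749/155]

x̄ = F·x = [-1, 3, -5]
P̄ = F·P·Fᵀ + Q = [38 -12 13; -12 67 -39; 13 -39 35]
y = z − H·x̄ = [5]
S = H·P̄·Hᵀ + R = [155]
K = P̄·Hᵀ·S⁻¹ = [76/155; -24/155; 26/155]
x' = x̄ + K·y = [45/31, 69/31, -129/31]
P' = (I − K·H)·P̄ = [114/155 -36/155 39/155; -36/155 9809/155 -5421/155; 39/155 -5421/155 4749/155]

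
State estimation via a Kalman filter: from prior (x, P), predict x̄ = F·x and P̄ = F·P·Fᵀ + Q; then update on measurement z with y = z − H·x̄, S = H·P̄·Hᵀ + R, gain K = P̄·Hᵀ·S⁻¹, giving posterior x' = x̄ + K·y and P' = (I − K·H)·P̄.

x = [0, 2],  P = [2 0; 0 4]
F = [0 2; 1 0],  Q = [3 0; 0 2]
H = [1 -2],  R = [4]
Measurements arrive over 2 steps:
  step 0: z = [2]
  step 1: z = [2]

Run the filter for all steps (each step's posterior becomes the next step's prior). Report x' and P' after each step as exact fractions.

step 0: x̄ = F·x = [4, 0]
step 0: P̄ = F·P·Fᵀ + Q = [19 0; 0 4]
step 0: y = z − H·x̄ = [-2]
step 0: S = H·P̄·Hᵀ + R = [39]
step 0: K = P̄·Hᵀ·S⁻¹ = [19/39; -8/39]
step 0: x' = x̄ + K·y = [118/39, 16/39]
step 0: P' = (I − K·H)·P̄ = [380/39 152/39; 152/39 92/39]
step 1: x̄ = F·x = [32/39, 118/39]
step 1: P̄ = F·P·Fᵀ + Q = [485/39 304/39; 304/39 458/39]
step 1: y = z − H·x̄ = [94/13]
step 1: S = H·P̄·Hᵀ + R = [419/13]
step 1: K = P̄·Hᵀ·S⁻¹ = [-41/419; -204/419]
step 1: x' = x̄ + K·y = [142/1257, -622/1257]
step 1: P' = (I − K·H)·P̄ = [15244/1257 7868/1257; 7868/1257 5158/1257]

step 0: x' = [118/39, 16/39], P' = [380/39 152/39; 152/39 92/39]
step 1: x' = [142/1257, -622/1257], P' = [15244/1257 7868/1257; 7868/1257 5158/1257]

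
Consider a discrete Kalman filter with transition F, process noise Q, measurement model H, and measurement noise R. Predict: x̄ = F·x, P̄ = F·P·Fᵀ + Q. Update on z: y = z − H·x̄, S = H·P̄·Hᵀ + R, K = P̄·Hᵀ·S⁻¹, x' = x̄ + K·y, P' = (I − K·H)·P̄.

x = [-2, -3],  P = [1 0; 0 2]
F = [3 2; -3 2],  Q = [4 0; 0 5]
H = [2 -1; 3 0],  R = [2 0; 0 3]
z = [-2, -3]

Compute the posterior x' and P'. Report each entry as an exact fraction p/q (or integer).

x̄ = F·x = [-12, 0]
P̄ = F·P·Fᵀ + Q = [21 -1; -1 22]
y = z − H·x̄ = [22, 33]
S = H·P̄·Hᵀ + R = [112 129; 129 192]
K = P̄·Hᵀ·S⁻¹ = [43/1621 503/1621; -1407/1621 920/1621]
x' = x̄ + K·y = [-1907/1621, -594/1621]
P' = (I − K·H)·P̄ = [503/1621 920/1621; 920/1621 4654/1621]

x' = [-1907/1621, -594/1621]
P' = [503/1621 920/1621; 920/1621 4654/1621]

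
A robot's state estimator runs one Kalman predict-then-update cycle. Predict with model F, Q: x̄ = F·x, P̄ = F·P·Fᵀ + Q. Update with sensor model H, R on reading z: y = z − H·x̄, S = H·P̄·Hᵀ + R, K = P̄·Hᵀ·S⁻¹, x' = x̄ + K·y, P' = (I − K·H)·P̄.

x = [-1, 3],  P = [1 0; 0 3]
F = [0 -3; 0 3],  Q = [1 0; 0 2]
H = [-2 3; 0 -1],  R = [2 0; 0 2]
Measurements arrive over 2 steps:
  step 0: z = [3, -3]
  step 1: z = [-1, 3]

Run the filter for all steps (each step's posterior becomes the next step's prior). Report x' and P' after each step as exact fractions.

step 0: x̄ = F·x = [-9, 9]
step 0: P̄ = F·P·Fᵀ + Q = [28 -27; -27 29]
step 0: y = z − H·x̄ = [-42, 6]
step 0: S = H·P̄·Hᵀ + R = [699 -141; -141 31]
step 0: K = P̄·Hᵀ·S⁻¹ = [-110/447 -37/149; 47/298 -65/298]
step 0: x' = x̄ + K·y = [-23/149, 159/149]
step 0: P' = (I − K·H)·P̄ = [443/447 74/149; 74/149 65/149]
step 1: x̄ = F·x = [-477/149, 477/149]
step 1: P̄ = F·P·Fᵀ + Q = [734/149 -585/149; -585/149 883/149]
step 1: y = z − H·x̄ = [-2534/149, 924/149]
step 1: S = H·P̄·Hᵀ + R = [18201/149 -3819/149; -3819/149 1181/149]
step 1: K = P̄·Hᵀ·S⁻¹ = [-2638/11595 -929/3865; 1273/7730 -1663/7730]
step 1: x' = x̄ + K·y = [-9539/11595, -3608/3865]
step 1: P' = (I − K·H)·P̄ = [10999/11595 1858/3865; 1858/3865 1663/3865]

step 0: x' = [-23/149, 159/149], P' = [443/447 74/149; 74/149 65/149]
step 1: x' = [-9539/11595, -3608/3865], P' = [10999/11595 1858/3865; 1858/3865 1663/3865]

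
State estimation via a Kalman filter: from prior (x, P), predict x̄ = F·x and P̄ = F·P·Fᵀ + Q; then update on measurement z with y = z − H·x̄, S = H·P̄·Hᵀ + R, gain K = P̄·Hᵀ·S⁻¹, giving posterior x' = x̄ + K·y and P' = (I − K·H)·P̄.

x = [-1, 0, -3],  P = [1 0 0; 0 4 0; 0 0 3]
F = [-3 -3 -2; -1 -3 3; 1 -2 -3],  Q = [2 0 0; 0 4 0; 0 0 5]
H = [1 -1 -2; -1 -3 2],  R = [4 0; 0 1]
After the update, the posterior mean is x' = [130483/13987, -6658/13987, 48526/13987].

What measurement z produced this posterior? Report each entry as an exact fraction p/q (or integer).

z = [3, -1]

x̄ = F·x = [9, -8, 8]
P̄ = F·P·Fᵀ + Q = [59 21 39; 21 68 -4; 39 -4 49]
S = H·P̄·Hᵀ + R = [113 47; 47 886]
K = P̄·Hᵀ·S⁻¹ = [-33372/97909 -3092/97909; -23603/97909 -24496/97909; -52067/97909 10608/97909]
x' − x̄ = [4600/13987, 105238/13987, -63370/13987] = K·y
y = (KᵀK)⁻¹·Kᵀ·(x' − x̄) = [2, -32]
z = y + H·x̄ = [2, -32] + [1, 31] = [3, -1]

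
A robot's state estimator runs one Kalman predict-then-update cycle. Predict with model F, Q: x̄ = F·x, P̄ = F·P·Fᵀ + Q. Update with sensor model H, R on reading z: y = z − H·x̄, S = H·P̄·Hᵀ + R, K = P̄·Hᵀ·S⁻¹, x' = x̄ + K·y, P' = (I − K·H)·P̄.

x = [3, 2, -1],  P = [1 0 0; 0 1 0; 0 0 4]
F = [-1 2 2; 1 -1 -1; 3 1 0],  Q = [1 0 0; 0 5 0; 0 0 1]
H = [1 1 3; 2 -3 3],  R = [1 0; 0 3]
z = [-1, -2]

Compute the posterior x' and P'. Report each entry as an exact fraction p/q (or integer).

x' = [-91247/33641, -11557/33641, 26506/33641]
P' = [193938/33641 41487/33641 -79947/33641; 41487/33641 16906/33641 -17085/33641; -79947/33641 -17085/33641 35738/33641]

x̄ = F·x = [-1, 2, 11]
P̄ = F·P·Fᵀ + Q = [22 -11 -1; -11 11 2; -1 2 11]
y = z − H·x̄ = [-35, -27]
S = H·P̄·Hᵀ + R = [117 100; 100 373]
K = P̄·Hᵀ·S⁻¹ = [-4416/33641 7858/33641; 7138/33641 -6333/33641; 10182/33641 -475/33641]
x' = x̄ + K·y = [-91247/33641, -11557/33641, 26506/33641]
P' = (I − K·H)·P̄ = [193938/33641 41487/33641 -79947/33641; 41487/33641 16906/33641 -17085/33641; -79947/33641 -17085/33641 35738/33641]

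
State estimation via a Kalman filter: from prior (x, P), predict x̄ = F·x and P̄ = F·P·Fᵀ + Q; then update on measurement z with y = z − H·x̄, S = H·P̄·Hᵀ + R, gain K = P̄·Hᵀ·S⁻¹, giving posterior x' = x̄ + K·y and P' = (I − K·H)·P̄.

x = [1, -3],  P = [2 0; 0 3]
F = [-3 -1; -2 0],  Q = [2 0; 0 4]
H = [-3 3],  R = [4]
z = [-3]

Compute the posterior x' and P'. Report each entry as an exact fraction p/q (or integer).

x̄ = F·x = [0, -2]
P̄ = F·P·Fᵀ + Q = [23 12; 12 12]
y = z − H·x̄ = [3]
S = H·P̄·Hᵀ + R = [103]
K = P̄·Hᵀ·S⁻¹ = [-33/103; 0]
x' = x̄ + K·y = [-99/103, -2]
P' = (I − K·H)·P̄ = [1280/103 12; 12 12]

x' = [-99/103, -2]
P' = [1280/103 12; 12 12]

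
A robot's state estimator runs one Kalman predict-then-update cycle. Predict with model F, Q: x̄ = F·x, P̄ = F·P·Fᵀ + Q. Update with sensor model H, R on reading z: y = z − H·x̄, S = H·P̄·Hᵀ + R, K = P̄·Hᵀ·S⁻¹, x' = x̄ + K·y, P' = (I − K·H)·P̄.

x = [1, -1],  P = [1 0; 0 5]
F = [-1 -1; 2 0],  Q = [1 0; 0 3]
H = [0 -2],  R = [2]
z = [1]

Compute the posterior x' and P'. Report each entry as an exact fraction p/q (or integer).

x̄ = F·x = [0, 2]
P̄ = F·P·Fᵀ + Q = [7 -2; -2 7]
y = z − H·x̄ = [5]
S = H·P̄·Hᵀ + R = [30]
K = P̄·Hᵀ·S⁻¹ = [2/15; -7/15]
x' = x̄ + K·y = [2/3, -1/3]
P' = (I − K·H)·P̄ = [97/15 -2/15; -2/15 7/15]

x' = [2/3, -1/3]
P' = [97/15 -2/15; -2/15 7/15]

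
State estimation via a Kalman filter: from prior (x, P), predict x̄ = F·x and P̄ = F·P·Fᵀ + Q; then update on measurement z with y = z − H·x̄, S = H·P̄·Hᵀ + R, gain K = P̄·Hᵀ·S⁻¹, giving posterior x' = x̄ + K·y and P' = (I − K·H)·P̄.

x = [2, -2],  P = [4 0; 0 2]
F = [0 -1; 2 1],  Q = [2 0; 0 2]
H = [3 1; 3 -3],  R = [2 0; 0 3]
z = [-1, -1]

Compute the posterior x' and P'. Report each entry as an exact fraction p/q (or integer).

x' = [-445/1931, 173/1931]
P' = [270/1931 112/1931; 112/1931 590/1931]

x̄ = F·x = [2, 2]
P̄ = F·P·Fᵀ + Q = [4 -2; -2 20]
y = z − H·x̄ = [-9, -1]
S = H·P̄·Hᵀ + R = [46 -12; -12 255]
K = P̄·Hᵀ·S⁻¹ = [461/1931 158/1931; 463/1931 -478/1931]
x' = x̄ + K·y = [-445/1931, 173/1931]
P' = (I − K·H)·P̄ = [270/1931 112/1931; 112/1931 590/1931]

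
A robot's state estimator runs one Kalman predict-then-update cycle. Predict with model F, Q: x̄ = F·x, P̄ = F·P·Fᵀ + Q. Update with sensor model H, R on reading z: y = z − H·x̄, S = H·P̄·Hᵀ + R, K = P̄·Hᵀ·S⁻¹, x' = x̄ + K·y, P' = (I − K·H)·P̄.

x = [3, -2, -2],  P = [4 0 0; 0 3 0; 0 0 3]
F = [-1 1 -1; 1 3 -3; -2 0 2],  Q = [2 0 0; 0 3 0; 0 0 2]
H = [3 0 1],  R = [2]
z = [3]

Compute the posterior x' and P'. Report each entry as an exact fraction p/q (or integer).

x' = [5/2, 101/19, -91/19]
P' = [5/2 10 -7; 10 1127/19 -566/19; -7 -566/19 408/19]

x̄ = F·x = [-3, 3, -10]
P̄ = F·P·Fᵀ + Q = [12 14 2; 14 61 -26; 2 -26 30]
y = z − H·x̄ = [22]
S = H·P̄·Hᵀ + R = [152]
K = P̄·Hᵀ·S⁻¹ = [1/4; 2/19; 9/38]
x' = x̄ + K·y = [5/2, 101/19, -91/19]
P' = (I − K·H)·P̄ = [5/2 10 -7; 10 1127/19 -566/19; -7 -566/19 408/19]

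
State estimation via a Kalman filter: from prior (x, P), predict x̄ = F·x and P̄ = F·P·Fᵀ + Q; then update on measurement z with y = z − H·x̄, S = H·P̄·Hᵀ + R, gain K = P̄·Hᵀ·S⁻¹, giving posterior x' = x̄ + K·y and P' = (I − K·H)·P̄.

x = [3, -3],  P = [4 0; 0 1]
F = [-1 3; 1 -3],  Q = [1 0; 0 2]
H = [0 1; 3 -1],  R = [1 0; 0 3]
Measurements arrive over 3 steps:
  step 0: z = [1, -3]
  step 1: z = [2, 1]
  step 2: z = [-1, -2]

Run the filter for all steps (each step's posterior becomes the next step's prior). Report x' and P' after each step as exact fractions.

step 0: x̄ = F·x = [-12, 12]
step 0: P̄ = F·P·Fᵀ + Q = [14 -13; -13 15]
step 0: y = z − H·x̄ = [-11, 45]
step 0: S = H·P̄·Hᵀ + R = [16 -54; -54 222]
step 0: K = P̄·Hᵀ·S⁻¹ = [7/53 89/318; 69/106 -9/106]
step 0: x' = x̄ + K·y = [-91/106, 54/53]
step 0: P' = (I − K·H)·P̄ = [103/318 7/53; 7/53 69/106]
step 1: x̄ = F·x = [415/106, -415/106]
step 1: P̄ = F·P·Fᵀ + Q = [1016/159 -857/159; -857/159 1175/159]
step 1: y = z − H·x̄ = [627/106, -777/53]
step 1: S = H·P̄·Hᵀ + R = [1334/159 -3746/159; -3746/159 15938/159]
step 1: K = P̄·Hᵀ·S⁻¹ = [762/5683 3143/11366; 14763/22732 -1873/22732]
step 1: x' = x̄ + K·y = [3718/5683, 51571/45464]
step 1: P' = (I − K·H)·P̄ = [3651/11366 762/5683; 762/5683 14763/22732]
step 2: x̄ = F·x = [124969/45464, -124969/45464]
step 2: P̄ = F·P·Fᵀ + Q = [144613/22732 -121881/22732; -121881/22732 167345/22732]
step 2: y = z − H·x̄ = [79505/45464, -147701/11366]
step 2: S = H·P̄·Hᵀ + R = [190077/22732 -133247/5683; -133247/5683 567086/5683]
step 2: K = P̄·Hᵀ·S⁻¹ = [433839/3235171 1789041/6470342; 2100999/3235171 -266494/3235171]
step 2: x' = x̄ + K·y = [-1972942/3235171, -3510929/6470342]
step 2: P' = (I − K·H)·P̄ = [2078267/6470342 433839/3235171; 433839/3235171 2100999/3235171]

step 0: x' = [-91/106, 54/53], P' = [103/318 7/53; 7/53 69/106]
step 1: x' = [3718/5683, 51571/45464], P' = [3651/11366 762/5683; 762/5683 14763/22732]
step 2: x' = [-1972942/3235171, -3510929/6470342], P' = [2078267/6470342 433839/3235171; 433839/3235171 2100999/3235171]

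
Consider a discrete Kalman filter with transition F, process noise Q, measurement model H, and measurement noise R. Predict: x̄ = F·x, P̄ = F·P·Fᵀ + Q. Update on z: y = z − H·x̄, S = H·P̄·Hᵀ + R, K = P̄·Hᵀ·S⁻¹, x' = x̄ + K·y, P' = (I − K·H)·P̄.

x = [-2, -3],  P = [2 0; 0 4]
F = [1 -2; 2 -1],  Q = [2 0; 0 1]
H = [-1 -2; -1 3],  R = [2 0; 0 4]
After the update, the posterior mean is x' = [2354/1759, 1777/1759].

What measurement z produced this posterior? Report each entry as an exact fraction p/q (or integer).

x̄ = F·x = [4, -1]
P̄ = F·P·Fᵀ + Q = [20 12; 12 13]
S = H·P̄·Hᵀ + R = [122 -70; -70 69]
K = P̄·Hᵀ·S⁻¹ = [-958/1759 -564/1759; -366/1759 317/1759]
x' − x̄ = [-4682/1759, 3536/1759] = K·y
y = (KᵀK)⁻¹·Kᵀ·(x' − x̄) = [-1, 10]
z = y + H·x̄ = [-1, 10] + [-2, -7] = [-3, 3]

z = [-3, 3]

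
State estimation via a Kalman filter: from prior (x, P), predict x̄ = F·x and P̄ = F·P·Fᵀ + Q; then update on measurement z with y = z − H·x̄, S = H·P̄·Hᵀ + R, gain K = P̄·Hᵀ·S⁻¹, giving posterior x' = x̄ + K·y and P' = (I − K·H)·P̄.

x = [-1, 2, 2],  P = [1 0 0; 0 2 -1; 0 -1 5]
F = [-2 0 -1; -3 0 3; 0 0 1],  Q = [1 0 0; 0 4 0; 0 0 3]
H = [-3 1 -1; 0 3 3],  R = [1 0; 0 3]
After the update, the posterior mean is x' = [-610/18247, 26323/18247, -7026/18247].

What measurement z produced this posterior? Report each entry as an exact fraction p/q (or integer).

x̄ = F·x = [0, 9, 2]
P̄ = F·P·Fᵀ + Q = [10 -9 -5; -9 58 15; -5 15 8]
S = H·P̄·Hᵀ + R = [151 276; 276 867]
K = P̄·Hᵀ·S⁻¹ = [-5962/18247 1014/18247; 82/18247 4583/18247; 10/18247 1449/18247]
x' − x̄ = [-610/18247, -137900/18247, -43520/18247] = K·y
y = (KᵀK)⁻¹·Kᵀ·(x' − x̄) = [-5, -30]
z = y + H·x̄ = [-5, -30] + [7, 33] = [2, 3]

z = [2, 3]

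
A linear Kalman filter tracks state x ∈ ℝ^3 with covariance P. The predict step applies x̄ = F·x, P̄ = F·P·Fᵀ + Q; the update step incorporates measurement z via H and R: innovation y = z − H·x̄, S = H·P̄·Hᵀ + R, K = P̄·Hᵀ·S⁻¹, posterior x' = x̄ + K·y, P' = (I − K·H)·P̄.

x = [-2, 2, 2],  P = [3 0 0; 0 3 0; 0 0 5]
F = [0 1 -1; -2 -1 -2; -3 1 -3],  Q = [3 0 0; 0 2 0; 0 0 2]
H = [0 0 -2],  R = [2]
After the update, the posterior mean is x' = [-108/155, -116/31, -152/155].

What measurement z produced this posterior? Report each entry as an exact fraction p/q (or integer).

x̄ = F·x = [0, -2, 2]
P̄ = F·P·Fᵀ + Q = [11 7 18; 7 37 45; 18 45 77]
S = H·P̄·Hᵀ + R = [310]
K = P̄·Hᵀ·S⁻¹ = [-18/155; -9/31; -77/155]
x' − x̄ = [-108/155, -54/31, -462/155] = K·y
y = (KᵀK)⁻¹·Kᵀ·(x' − x̄) = [6]
z = y + H·x̄ = [6] + [-4] = [2]

z = [2]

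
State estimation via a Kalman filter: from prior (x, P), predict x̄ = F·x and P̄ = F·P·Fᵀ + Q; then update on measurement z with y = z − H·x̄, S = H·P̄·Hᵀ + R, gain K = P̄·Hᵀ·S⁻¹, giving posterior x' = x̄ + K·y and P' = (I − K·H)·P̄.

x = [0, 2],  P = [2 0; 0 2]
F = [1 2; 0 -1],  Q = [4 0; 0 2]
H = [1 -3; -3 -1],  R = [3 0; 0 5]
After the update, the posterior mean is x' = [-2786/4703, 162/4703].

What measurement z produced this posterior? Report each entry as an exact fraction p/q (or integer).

x̄ = F·x = [4, -2]
P̄ = F·P·Fᵀ + Q = [14 -4; -4 4]
S = H·P̄·Hᵀ + R = [77 -62; -62 111]
K = P̄·Hᵀ·S⁻¹ = [530/4703 -1314/4703; -1280/4703 -376/4703]
x' − x̄ = [-21598/4703, 9568/4703] = K·y
y = (KᵀK)⁻¹·Kᵀ·(x' − x̄) = [-11, 12]
z = y + H·x̄ = [-11, 12] + [10, -10] = [-1, 2]

z = [-1, 2]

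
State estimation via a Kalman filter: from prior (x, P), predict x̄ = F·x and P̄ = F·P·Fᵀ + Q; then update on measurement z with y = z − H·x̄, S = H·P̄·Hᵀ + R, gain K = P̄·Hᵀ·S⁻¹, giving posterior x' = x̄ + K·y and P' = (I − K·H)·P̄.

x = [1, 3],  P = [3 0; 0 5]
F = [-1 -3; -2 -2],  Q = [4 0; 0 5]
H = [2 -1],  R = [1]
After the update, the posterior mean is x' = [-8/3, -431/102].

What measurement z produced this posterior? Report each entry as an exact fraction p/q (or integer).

x̄ = F·x = [-10, -8]
P̄ = F·P·Fᵀ + Q = [52 36; 36 37]
S = H·P̄·Hᵀ + R = [102]
K = P̄·Hᵀ·S⁻¹ = [2/3; 35/102]
x' − x̄ = [22/3, 385/102] = K·y
y = (KᵀK)⁻¹·Kᵀ·(x' − x̄) = [11]
z = y + H·x̄ = [11] + [-12] = [-1]

z = [-1]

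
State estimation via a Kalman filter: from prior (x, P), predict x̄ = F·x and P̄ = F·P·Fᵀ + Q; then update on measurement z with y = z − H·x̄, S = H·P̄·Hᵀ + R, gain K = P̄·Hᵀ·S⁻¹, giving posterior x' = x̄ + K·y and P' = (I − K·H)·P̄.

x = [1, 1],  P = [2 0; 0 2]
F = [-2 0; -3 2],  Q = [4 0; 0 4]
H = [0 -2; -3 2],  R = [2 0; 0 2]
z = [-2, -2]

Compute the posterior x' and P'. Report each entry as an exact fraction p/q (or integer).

x' = [2470/2047, 1889/2047]
P' = [876/2047 660/2047; 660/2047 1002/2047]

x̄ = F·x = [-2, -1]
P̄ = F·P·Fᵀ + Q = [12 12; 12 30]
y = z − H·x̄ = [-4, -6]
S = H·P̄·Hᵀ + R = [122 -48; -48 86]
K = P̄·Hᵀ·S⁻¹ = [-660/2047 -654/2047; -1002/2047 12/2047]
x' = x̄ + K·y = [2470/2047, 1889/2047]
P' = (I − K·H)·P̄ = [876/2047 660/2047; 660/2047 1002/2047]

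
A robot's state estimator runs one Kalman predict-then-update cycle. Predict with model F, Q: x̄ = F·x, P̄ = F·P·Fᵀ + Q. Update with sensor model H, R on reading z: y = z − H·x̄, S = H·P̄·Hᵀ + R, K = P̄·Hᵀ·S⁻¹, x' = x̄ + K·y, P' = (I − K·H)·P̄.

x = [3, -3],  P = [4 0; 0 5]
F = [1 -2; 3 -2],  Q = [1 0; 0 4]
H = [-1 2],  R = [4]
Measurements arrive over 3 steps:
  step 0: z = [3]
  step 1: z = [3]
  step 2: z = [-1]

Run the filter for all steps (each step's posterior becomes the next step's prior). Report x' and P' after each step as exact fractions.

step 0: x' = [189/47, 177/47], P' = [668/47 360/47; 360/47 716/141]
step 1: x' = [-4737/1373, -201/1373], P' = [167396/34325 83264/34325; 83264/34325 75176/34325]
step 2: x' = [-9517885/3541149, -7625017/3541149], P' = [17156740/3541149 8786752/3541149; 8786752/3541149 7901416/3541149]

step 0: x̄ = F·x = [9, 15]
step 0: P̄ = F·P·Fᵀ + Q = [25 32; 32 60]
step 0: y = z − H·x̄ = [-18]
step 0: S = H·P̄·Hᵀ + R = [141]
step 0: K = P̄·Hᵀ·S⁻¹ = [13/47; 88/141]
step 0: x' = x̄ + K·y = [189/47, 177/47]
step 0: P' = (I − K·H)·P̄ = [668/47 360/47; 360/47 716/141]
step 1: x̄ = F·x = [-165/47, 213/47]
step 1: P̄ = F·P·Fᵀ + Q = [689/141 236/141; 236/141 8504/141]
step 1: y = z − H·x̄ = [-450/47]
step 1: S = H·P̄·Hᵀ + R = [34325/141]
step 1: K = P̄·Hᵀ·S⁻¹ = [-217/34325; 16772/34325]
step 1: x' = x̄ + K·y = [-4737/1373, -201/1373]
step 1: P' = (I − K·H)·P̄ = [167396/34325 83264/34325; 83264/34325 75176/34325]
step 2: x̄ = F·x = [-4335/1373, -13809/1373]
step 2: P̄ = F·P·Fᵀ + Q = [169369/34325 27356/6865; 27356/6865 37816/1373]
step 2: y = z − H·x̄ = [21910/1373]
step 2: S = H·P̄·Hᵀ + R = [3541149/34325]
step 2: K = P̄·Hᵀ·S⁻¹ = [104191/3541149; 1754020/3541149]
step 2: x' = x̄ + K·y = [-9517885/3541149, -7625017/3541149]
step 2: P' = (I − K·H)·P̄ = [17156740/3541149 8786752/3541149; 8786752/3541149 7901416/3541149]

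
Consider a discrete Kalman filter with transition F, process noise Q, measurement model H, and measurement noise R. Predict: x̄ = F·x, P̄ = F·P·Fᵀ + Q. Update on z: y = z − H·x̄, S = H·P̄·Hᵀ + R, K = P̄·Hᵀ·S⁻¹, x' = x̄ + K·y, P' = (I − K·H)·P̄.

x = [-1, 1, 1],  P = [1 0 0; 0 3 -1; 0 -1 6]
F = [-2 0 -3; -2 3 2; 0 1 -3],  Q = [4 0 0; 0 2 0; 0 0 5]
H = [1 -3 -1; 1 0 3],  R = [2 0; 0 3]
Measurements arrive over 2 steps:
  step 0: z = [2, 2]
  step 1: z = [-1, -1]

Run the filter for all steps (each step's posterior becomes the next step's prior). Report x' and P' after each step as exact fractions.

step 0: x' = [903139/400538, 58683/400538, -16564/200269], P' = [2932827/400538 1258737/400538 -445605/200269; 1258737/400538 642993/400538 -212842/200269; -445605/200269 -212842/200269 200671/200269]
step 1: x' = [-2423164346/654453917, -64630623/50342609, 567364536/654453917], P' = [68889478533/4581177419 2374547214/352398263 -23092594653/4581177419; 2374547214/352398263 1153085113/352398263 -834918743/352398263; -23092594653/4581177419 -834918743/352398263 9239450252/4581177419]

step 0: x̄ = F·x = [-1, 7, -2]
step 0: P̄ = F·P·Fᵀ + Q = [62 -23 57; -23 45 -20; 57 -20 68]
step 0: y = z − H·x̄ = [22, 9]
step 0: S = H·P̄·Hᵀ + R = [441 221; 221 1019]
step 0: K = P̄·Hᵀ·S⁻¹ = [23913/400538 86399/400538; -122279/400538 -6105/400538; -3875/200269 52136/200269]
step 0: x' = x̄ + K·y = [903139/400538, 58683/400538, -16564/200269]
step 0: P' = (I − K·H)·P̄ = [2932827/400538 1258737/400538 -445605/200269; 1258737/400538 642993/400538 -212842/200269; -445605/200269 -212842/200269 200671/200269]
step 1: x̄ = F·x = [-853447/200269, -1696485/400538, 158067/400538]
step 1: P̄ = F·P·Fᵀ + Q = [3125509/200269 1909785/200269 -1487802/200269; 1909785/200269 6841317/400538 -5364019/400538; -1487802/200269 -5364019/400538 8811865/400538]
step 1: y = z − H·x̄ = [-1812516/200269, 832155/400538]
step 1: S = H·P̄·Hᵀ + R = [14142743/200269 5340838/200269; 5340838/200269 68905793/400538]
step 1: K = P̄·Hᵀ·S⁻¹ = [-312634080/4581177419 -129435142/4581177419; -124894691/352398263 -43403005/352398263; 114893036/4581177419 1541918701/4581177419]
step 1: x' = x̄ + K·y = [-2423164346/654453917, -64630623/50342609, 567364536/654453917]
step 1: P' = (I − K·H)·P̄ = [68889478533/4581177419 2374547214/352398263 -23092594653/4581177419; 2374547214/352398263 1153085113/352398263 -834918743/352398263; -23092594653/4581177419 -834918743/352398263 9239450252/4581177419]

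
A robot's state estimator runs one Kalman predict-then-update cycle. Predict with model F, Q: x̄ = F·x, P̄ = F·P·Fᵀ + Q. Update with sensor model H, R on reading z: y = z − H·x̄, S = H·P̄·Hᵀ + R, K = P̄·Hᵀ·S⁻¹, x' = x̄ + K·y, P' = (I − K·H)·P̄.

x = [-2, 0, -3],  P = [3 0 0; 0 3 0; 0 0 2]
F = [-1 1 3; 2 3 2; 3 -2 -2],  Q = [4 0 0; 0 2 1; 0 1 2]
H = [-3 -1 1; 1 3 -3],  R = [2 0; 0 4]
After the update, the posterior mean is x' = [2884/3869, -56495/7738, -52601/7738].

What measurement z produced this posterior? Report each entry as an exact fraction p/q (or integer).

x̄ = F·x = [-7, -10, 0]
P̄ = F·P·Fᵀ + Q = [28 15 -27; 15 49 -7; -27 -7 49]
S = H·P̄·Hᵀ + R = [618 -840; -840 1292]
K = P̄·Hᵀ·S⁻¹ = [-1393/3869 -889/7738; 5807/23214 4709/15476; 3301/23214 -905/15476]
x' − x̄ = [29967/3869, 20885/7738, -52601/7738] = K·y
y = (KᵀK)⁻¹·Kᵀ·(x' − x̄) = [-33, 36]
z = y + H·x̄ = [-33, 36] + [31, -37] = [-2, -1]

z = [-2, -1]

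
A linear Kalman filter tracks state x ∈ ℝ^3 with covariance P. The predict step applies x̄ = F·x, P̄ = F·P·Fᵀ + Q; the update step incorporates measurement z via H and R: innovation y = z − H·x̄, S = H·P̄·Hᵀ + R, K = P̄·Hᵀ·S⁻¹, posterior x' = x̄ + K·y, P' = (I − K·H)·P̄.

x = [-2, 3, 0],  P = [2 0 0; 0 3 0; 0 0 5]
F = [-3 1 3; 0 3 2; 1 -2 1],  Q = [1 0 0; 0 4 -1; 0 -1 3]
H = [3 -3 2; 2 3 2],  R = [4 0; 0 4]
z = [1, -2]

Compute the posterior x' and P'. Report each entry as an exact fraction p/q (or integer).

x̄ = F·x = [9, 9, -8]
P̄ = F·P·Fᵀ + Q = [67 39 3; 39 51 -9; 3 -9 22]
y = z − H·x̄ = [17, -31]
S = H·P̄·Hᵀ + R = [596 178; 178 1203]
K = P̄·Hᵀ·S⁻¹ = [15631/171326 17144/85663; -25719/171326 17070/85663; 46073/342652 -133/171326]
x' = x̄ + K·y = [744733/171326, 46371/171326, -1949729/342652]
P' = (I − K·H)·P̄ = [630018/85663 111222/85663 -762563/85663; 111222/85663 38490/85663 -134817/85663; -762563/85663 -134817/85663 1929311/171326]

x' = [744733/171326, 46371/171326, -1949729/342652]
P' = [630018/85663 111222/85663 -762563/85663; 111222/85663 38490/85663 -134817/85663; -762563/85663 -134817/85663 1929311/171326]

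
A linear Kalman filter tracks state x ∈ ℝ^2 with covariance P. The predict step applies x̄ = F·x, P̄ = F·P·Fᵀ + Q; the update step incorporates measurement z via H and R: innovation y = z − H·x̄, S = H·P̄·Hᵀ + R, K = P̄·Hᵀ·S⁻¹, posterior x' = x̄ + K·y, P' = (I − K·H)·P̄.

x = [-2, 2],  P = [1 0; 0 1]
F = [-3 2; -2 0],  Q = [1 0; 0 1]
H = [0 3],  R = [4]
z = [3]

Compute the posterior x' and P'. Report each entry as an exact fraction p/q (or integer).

x̄ = F·x = [10, 4]
P̄ = F·P·Fᵀ + Q = [14 6; 6 5]
y = z − H·x̄ = [-9]
S = H·P̄·Hᵀ + R = [49]
K = P̄·Hᵀ·S⁻¹ = [18/49; 15/49]
x' = x̄ + K·y = [328/49, 61/49]
P' = (I − K·H)·P̄ = [362/49 24/49; 24/49 20/49]

x' = [328/49, 61/49]
P' = [362/49 24/49; 24/49 20/49]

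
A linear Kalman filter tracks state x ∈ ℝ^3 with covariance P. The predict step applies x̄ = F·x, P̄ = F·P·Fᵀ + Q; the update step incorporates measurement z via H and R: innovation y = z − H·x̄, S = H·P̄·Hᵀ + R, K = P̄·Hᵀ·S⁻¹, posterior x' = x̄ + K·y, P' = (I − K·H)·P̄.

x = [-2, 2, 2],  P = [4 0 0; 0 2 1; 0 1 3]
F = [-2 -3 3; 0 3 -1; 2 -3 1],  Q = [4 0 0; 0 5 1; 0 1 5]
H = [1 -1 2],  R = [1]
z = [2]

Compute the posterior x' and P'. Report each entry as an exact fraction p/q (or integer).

x̄ = F·x = [4, 4, -8]
P̄ = F·P·Fᵀ + Q = [47 -15 -1; -15 20 -14; -1 -14 36]
y = z − H·x̄ = [18]
S = H·P̄·Hᵀ + R = [294]
K = P̄·Hᵀ·S⁻¹ = [10/49; -3/14; 85/294]
x' = x̄ + K·y = [376/49, 1/7, -137/49]
P' = (I − K·H)·P̄ = [1703/49 -15/7 -899/49; -15/7 13/2 59/14; -899/49 59/14 3359/294]

x' = [376/49, 1/7, -137/49]
P' = [1703/49 -15/7 -899/49; -15/7 13/2 59/14; -899/49 59/14 3359/294]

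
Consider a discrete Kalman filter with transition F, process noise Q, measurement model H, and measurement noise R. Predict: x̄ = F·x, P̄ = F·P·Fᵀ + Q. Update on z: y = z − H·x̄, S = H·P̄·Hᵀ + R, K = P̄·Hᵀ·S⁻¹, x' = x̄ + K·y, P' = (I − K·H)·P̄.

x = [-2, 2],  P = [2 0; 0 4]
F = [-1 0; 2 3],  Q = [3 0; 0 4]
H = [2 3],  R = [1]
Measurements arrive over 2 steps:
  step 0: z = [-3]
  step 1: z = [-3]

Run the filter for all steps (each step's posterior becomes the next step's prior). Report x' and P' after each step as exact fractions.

step 0: x' = [836/405, -958/405], P' = [2021/405 -1348/405; -1348/405 944/405]
step 1: x' = [-218/31589, -1058/1019], P' = [148784/31589 -3130/1019; -3130/1019 2152/1019]

step 0: x̄ = F·x = [2, 2]
step 0: P̄ = F·P·Fᵀ + Q = [5 -4; -4 48]
step 0: y = z − H·x̄ = [-13]
step 0: S = H·P̄·Hᵀ + R = [405]
step 0: K = P̄·Hᵀ·S⁻¹ = [-2/405; 136/405]
step 0: x' = x̄ + K·y = [836/405, -958/405]
step 0: P' = (I − K·H)·P̄ = [2021/405 -1348/405; -1348/405 944/405]
step 1: x̄ = F·x = [-836/405, -1202/405]
step 1: P̄ = F·P·Fᵀ + Q = [3236/405 2/405; 2/405 2024/405]
step 1: y = z − H·x̄ = [4063/405]
step 1: S = H·P̄·Hᵀ + R = [31589/405]
step 1: K = P̄·Hᵀ·S⁻¹ = [6478/31589; 196/1019]
step 1: x' = x̄ + K·y = [-218/31589, -1058/1019]
step 1: P' = (I − K·H)·P̄ = [148784/31589 -3130/1019; -3130/1019 2152/1019]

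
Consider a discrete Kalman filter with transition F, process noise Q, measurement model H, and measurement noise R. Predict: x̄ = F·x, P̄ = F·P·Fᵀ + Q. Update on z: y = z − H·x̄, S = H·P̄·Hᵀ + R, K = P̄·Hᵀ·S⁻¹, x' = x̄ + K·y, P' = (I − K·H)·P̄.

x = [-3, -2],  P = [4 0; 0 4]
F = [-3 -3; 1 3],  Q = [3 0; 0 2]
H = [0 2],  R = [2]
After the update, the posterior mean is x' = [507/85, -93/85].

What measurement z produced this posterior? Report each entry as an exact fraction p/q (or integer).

z = [-2]

x̄ = F·x = [15, -9]
P̄ = F·P·Fᵀ + Q = [75 -48; -48 42]
S = H·P̄·Hᵀ + R = [170]
K = P̄·Hᵀ·S⁻¹ = [-48/85; 42/85]
x' − x̄ = [-768/85, 672/85] = K·y
y = (KᵀK)⁻¹·Kᵀ·(x' − x̄) = [16]
z = y + H·x̄ = [16] + [-18] = [-2]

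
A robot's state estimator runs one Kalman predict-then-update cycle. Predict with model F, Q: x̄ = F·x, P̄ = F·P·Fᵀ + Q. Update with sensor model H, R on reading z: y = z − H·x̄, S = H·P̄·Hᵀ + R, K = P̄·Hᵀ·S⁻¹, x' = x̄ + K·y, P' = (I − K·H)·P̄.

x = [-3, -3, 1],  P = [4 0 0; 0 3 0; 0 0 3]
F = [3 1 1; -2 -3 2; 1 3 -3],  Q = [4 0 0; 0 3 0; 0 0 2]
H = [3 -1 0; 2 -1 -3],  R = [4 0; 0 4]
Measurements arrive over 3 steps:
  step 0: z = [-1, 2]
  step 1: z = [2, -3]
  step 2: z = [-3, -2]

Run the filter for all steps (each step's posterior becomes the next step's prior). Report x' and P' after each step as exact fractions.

step 0: x̄ = F·x = [-11, 17, -15]
step 0: P̄ = F·P·Fᵀ + Q = [46 -27 12; -27 58 -53; 12 -53 60]
step 0: y = z − H·x̄ = [49, -4]
step 0: S = H·P̄·Hᵀ + R = [638 202; 202 432]
step 0: K = P̄·Hᵀ·S⁻¹ = [27257/117406 4906/58703; -34771/117406 14516/58703; 29627/117406 -20923/58703]
step 0: x' = x̄ + K·y = [4879/117406, 175995/117406, -141983/117406]
step 0: P' = (I − K·H)·P̄ = [88875/117406 157597/117406 -6365/117406; 157597/117406 611875/117406 -137603/117406; -6365/117406 -137603/117406 97419/117406]
step 1: x̄ = F·x = [48649/117406, -821709/117406, 958813/117406]
step 1: P̄ = F·P·Fᵀ + Q = [2610979/117406 -3795461/117406 3436883/117406; -3795461/117406 10197589/117406 -9802477/117406; 3436883/117406 -9802477/117406 10167959/117406]
step 1: y = z − H·x̄ = [-366422/58703, 802607/58703]
step 1: S = H·P̄·Hᵀ + R = [28469395/58703 -7749305/58703; -7749305/58703 13873573/58703]
step 1: K = P̄·Hᵀ·S⁻¹ = [644369942/2852669385 45393359/570533877; -891812413/2852669385 139279799/570533877; 732016969/2852669385 -202546400/570533877]
step 1: x' = x̄ + K·y = [526159549/5705338770, -9754787921/5705338770, 9762204023/5705338770]
step 1: P' = (I − K·H)·P̄ = [4238113583/5705338770 7559381213/5705338770 -299629469/5705338770; 7559381213/5705338770 29812642943/5705338770 -6755024159/5705338770; -299629469/5705338770 -6755024159/5705338770 4752540407/5705338770]
step 2: x̄ = F·x = [528631583/1901779590, 47736452711/5705338770, -58024816283/5705338770]
step 2: P̄ = F·P·Fᵀ + Q = [13953113647/633926530 -60986072191/1901779590 55295165413/1901779590; -60986072191/1901779590 495562318973/5705338770 -477062085149/5705338770; 55295165413/1901779590 -477062085149/5705338770 495479940227/5705338770]
step 2: y = z − H·x̄ = [12931376077/2852669385, -70460231588/2852669385]
step 2: S = H·P̄·Hᵀ + R = [1373167589449/2852669385 -380167091411/2852669385; -380167091411/2852669385 679424813959/2852669385]
step 2: K = P̄·Hᵀ·S⁻¹ = [141215738390/625307086351 846187614533/10630220467967; -2541645994299/8128992122563 33761651149609/138192866083571; 2085993577535/8128992122563 -49069101358808/138192866083571]
step 2: x' = x̄ + K·y = [-381803320749/574606511782, 6837146382747/7469884653166, -1768216595399/7469884653166]
step 2: P' = (I − K·H)·P̄ = [15794191111519/21260440935934 28177232913517/21260440935934 -1119450535581/21260440935934; 28177232913517/21260440935934 1444575938851827/276385732167142 -327353697432419/276385732167142; -1119450535581/21260440935934 -327353697432419/276385732167142 230266931459259/276385732167142]

step 0: x' = [4879/117406, 175995/117406, -141983/117406], P' = [88875/117406 157597/117406 -6365/117406; 157597/117406 611875/117406 -137603/117406; -6365/117406 -137603/117406 97419/117406]
step 1: x' = [526159549/5705338770, -9754787921/5705338770, 9762204023/5705338770], P' = [4238113583/5705338770 7559381213/5705338770 -299629469/5705338770; 7559381213/5705338770 29812642943/5705338770 -6755024159/5705338770; -299629469/5705338770 -6755024159/5705338770 4752540407/5705338770]
step 2: x' = [-381803320749/574606511782, 6837146382747/7469884653166, -1768216595399/7469884653166], P' = [15794191111519/21260440935934 28177232913517/21260440935934 -1119450535581/21260440935934; 28177232913517/21260440935934 1444575938851827/276385732167142 -327353697432419/276385732167142; -1119450535581/21260440935934 -327353697432419/276385732167142 230266931459259/276385732167142]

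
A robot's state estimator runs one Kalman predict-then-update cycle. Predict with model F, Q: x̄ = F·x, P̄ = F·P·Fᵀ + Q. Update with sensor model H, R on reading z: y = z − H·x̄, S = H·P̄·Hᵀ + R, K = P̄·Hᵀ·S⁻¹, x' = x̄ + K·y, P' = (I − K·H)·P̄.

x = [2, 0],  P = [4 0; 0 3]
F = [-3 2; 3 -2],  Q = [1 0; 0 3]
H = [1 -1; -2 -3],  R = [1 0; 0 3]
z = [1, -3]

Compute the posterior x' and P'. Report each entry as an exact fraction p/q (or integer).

x' = [5751/5545, 963/5545]
P' = [2487/5545 -729/5545; -729/5545 1518/5545]

x̄ = F·x = [-6, 6]
P̄ = F·P·Fᵀ + Q = [49 -48; -48 51]
y = z − H·x̄ = [13, 3]
S = H·P̄·Hᵀ + R = [197 103; 103 82]
K = P̄·Hᵀ·S⁻¹ = [3216/5545 -929/5545; -2247/5545 -1032/5545]
x' = x̄ + K·y = [5751/5545, 963/5545]
P' = (I − K·H)·P̄ = [2487/5545 -729/5545; -729/5545 1518/5545]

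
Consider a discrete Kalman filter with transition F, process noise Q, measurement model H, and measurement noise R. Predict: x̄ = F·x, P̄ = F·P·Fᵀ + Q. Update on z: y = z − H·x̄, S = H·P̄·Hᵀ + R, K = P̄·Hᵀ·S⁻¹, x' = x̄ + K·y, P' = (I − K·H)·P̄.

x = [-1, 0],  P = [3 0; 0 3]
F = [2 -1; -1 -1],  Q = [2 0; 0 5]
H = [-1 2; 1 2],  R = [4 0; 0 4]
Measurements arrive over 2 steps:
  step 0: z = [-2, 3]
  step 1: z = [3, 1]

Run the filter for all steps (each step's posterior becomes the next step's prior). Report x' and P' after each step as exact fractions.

step 0: x' = [1699/838, 211/838], P' = [746/419 -6/419; -6/419 200/419]
step 1: x' = [-22253/67604, 57765/67604], P' = [27325/16901 -643/16901; -643/16901 7840/16901]

step 0: x̄ = F·x = [-2, 1]
step 0: P̄ = F·P·Fᵀ + Q = [17 -3; -3 11]
step 0: y = z − H·x̄ = [-6, 3]
step 0: S = H·P̄·Hᵀ + R = [77 27; 27 53]
step 0: K = P̄·Hᵀ·S⁻¹ = [-379/838 367/838; 203/838 197/838]
step 0: x' = x̄ + K·y = [1699/838, 211/838]
step 0: P' = (I − K·H)·P̄ = [746/419 -6/419; -6/419 200/419]
step 1: x̄ = F·x = [3187/838, -955/419]
step 1: P̄ = F·P·Fᵀ + Q = [4046/419 -1286/419; -1286/419 3029/419]
step 1: y = z − H·x̄ = [9521/838, 1471/838]
step 1: S = H·P̄·Hᵀ + R = [22982/419 8070/419; 8070/419 12694/419]
step 1: K = P̄·Hᵀ·S⁻¹ = [-28611/67604 26039/67604; 16323/67604 15037/67604]
step 1: x' = x̄ + K·y = [-22253/67604, 57765/67604]
step 1: P' = (I − K·H)·P̄ = [27325/16901 -643/16901; -643/16901 7840/16901]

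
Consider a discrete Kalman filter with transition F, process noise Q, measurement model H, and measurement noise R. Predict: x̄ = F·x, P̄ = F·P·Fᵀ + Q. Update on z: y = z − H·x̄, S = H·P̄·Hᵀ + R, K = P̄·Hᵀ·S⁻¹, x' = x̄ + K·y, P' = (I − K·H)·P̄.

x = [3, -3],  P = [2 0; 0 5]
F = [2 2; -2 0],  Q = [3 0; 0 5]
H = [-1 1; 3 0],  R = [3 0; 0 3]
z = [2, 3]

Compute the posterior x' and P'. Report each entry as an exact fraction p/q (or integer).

x̄ = F·x = [0, -6]
P̄ = F·P·Fᵀ + Q = [31 -8; -8 13]
y = z − H·x̄ = [8, 3]
S = H·P̄·Hᵀ + R = [63 -117; -117 282]
K = P̄·Hᵀ·S⁻¹ = [-13/453 48/151; 346/453 35/151]
x' = x̄ + K·y = [328/453, 365/453]
P' = (I − K·H)·P̄ = [48/151 35/151; 35/151 381/151]

x' = [328/453, 365/453]
P' = [48/151 35/151; 35/151 381/151]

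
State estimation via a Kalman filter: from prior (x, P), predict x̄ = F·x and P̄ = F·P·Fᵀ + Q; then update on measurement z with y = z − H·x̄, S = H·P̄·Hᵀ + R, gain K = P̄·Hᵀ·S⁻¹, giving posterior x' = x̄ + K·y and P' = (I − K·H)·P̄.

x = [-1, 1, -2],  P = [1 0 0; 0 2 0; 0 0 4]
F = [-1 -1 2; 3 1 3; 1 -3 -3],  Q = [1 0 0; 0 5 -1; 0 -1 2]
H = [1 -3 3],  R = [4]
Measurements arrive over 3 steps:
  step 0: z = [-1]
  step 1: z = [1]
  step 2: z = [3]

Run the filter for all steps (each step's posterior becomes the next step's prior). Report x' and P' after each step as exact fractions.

step 0: x' = [-1150/499, -1679/499, -1450/499], P' = [21104/1497 4285/1497 -2875/1497; 4285/1497 11795/1497 10024/1497; -2875/1497 10024/1497 11345/1497]
step 1: x' = [7035497/10366367, -15890947/10366367, -14570345/10366367], P' = [409396550/10366367 -389258086/10366367 -525831296/10366367; -389258086/10366367 420175975/10366367 547637897/10366367; -525831296/10366367 547637897/10366367 725264733/10366367]
step 2: x' = [391710715918/316815633131, -310164977253/316815633131, -123440435760/316815633131], P' = [5716952917716/316815633131 -5100273671984/316815633131 -7044835637684/316815633131; -5100273671984/316815633131 6050491517535/316815633131 7717261714903/316815633131; -7044835637684/316815633131 7717261714903/316815633131 10185978084175/316815633131]

step 0: x̄ = F·x = [-4, -8, 2]
step 0: P̄ = F·P·Fᵀ + Q = [20 19 -19; 19 52 -40; -19 -40 57]
step 0: y = z − H·x̄ = [-27]
step 0: S = H·P̄·Hᵀ + R = [1497]
step 0: K = P̄·Hᵀ·S⁻¹ = [-94/1497; -257/1497; 272/1497]
step 0: x' = x̄ + K·y = [-1150/499, -1679/499, -1450/499]
step 0: P' = (I − K·H)·P̄ = [21104/1497 4285/1497 -2875/1497; 4285/1497 11795/1497 10024/1497; -2875/1497 10024/1497 11345/1497]
step 1: x̄ = F·x = [-71/499, -9479/499, 8237/499]
step 1: P̄ = F·P·Fᵀ + Q = [59750/1497 -42826/1497 -89666/1497; -42826/1497 345425/1497 -212993/1497; -89666/1497 -212993/1497 404330/1497]
step 1: y = z − H·x̄ = [-52578/499]
step 1: S = H·P̄·Hᵀ + R = [10366367/1497]
step 1: K = P̄·Hᵀ·S⁻¹ = [-80770/10366367; -1718080/10366367; 1762303/10366367]
step 1: x' = x̄ + K·y = [7035497/10366367, -15890947/10366367, -14570345/10366367]
step 1: P' = (I − K·H)·P̄ = [409396550/10366367 -389258086/10366367 -525831296/10366367; -389258086/10366367 420175975/10366367 547637897/10366367; -525831296/10366367 547637897/10366367 725264733/10366367]
step 2: x̄ = F·x = [-20285240/10366367, -819053/220561, 98419373/10366367]
step 2: P̄ = F·P·Fᵀ + Q = [2875255248/10366367 45428156/220561 -8551043366/10366367; 45428156/220561 46154785/220561 -146227437/220561; -8551043366/10366367 -146227437/220561 26087114094/10366367]
step 2: y = z − H·x̄ = [-359360251/10366367]
step 2: S = H·P̄·Hᵀ + R = [316815633131/10366367]
step 2: K = P̄·Hᵀ·S⁻¹ = [-29183244846/316815633131; -24990769970/316815633131; 90328367533/316815633131]
step 2: x' = x̄ + K·y = [391710715918/316815633131, -310164977253/316815633131, -123440435760/316815633131]
step 2: P' = (I − K·H)·P̄ = [5716952917716/316815633131 -5100273671984/316815633131 -7044835637684/316815633131; -5100273671984/316815633131 6050491517535/316815633131 7717261714903/316815633131; -7044835637684/316815633131 7717261714903/316815633131 10185978084175/316815633131]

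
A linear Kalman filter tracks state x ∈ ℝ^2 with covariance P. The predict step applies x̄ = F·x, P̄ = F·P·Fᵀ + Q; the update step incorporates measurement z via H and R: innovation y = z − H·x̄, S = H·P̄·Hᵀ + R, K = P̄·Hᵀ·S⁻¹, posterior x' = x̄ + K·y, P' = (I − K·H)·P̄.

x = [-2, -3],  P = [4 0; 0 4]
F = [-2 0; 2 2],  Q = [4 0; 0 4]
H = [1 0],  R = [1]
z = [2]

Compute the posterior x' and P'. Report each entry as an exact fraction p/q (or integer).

x̄ = F·x = [4, -10]
P̄ = F·P·Fᵀ + Q = [20 -16; -16 36]
y = z − H·x̄ = [-2]
S = H·P̄·Hᵀ + R = [21]
K = P̄·Hᵀ·S⁻¹ = [20/21; -16/21]
x' = x̄ + K·y = [44/21, -178/21]
P' = (I − K·H)·P̄ = [20/21 -16/21; -16/21 500/21]

x' = [44/21, -178/21]
P' = [20/21 -16/21; -16/21 500/21]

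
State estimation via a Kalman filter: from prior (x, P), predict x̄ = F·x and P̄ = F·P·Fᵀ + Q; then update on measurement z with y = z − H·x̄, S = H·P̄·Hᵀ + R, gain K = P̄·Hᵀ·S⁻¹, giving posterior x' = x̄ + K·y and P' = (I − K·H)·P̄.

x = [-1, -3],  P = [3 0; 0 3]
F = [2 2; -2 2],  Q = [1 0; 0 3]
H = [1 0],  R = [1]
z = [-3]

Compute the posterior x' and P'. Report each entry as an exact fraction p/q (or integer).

x' = [-83/26, -4]
P' = [25/26 0; 0 27]

x̄ = F·x = [-8, -4]
P̄ = F·P·Fᵀ + Q = [25 0; 0 27]
y = z − H·x̄ = [5]
S = H·P̄·Hᵀ + R = [26]
K = P̄·Hᵀ·S⁻¹ = [25/26; 0]
x' = x̄ + K·y = [-83/26, -4]
P' = (I − K·H)·P̄ = [25/26 0; 0 27]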